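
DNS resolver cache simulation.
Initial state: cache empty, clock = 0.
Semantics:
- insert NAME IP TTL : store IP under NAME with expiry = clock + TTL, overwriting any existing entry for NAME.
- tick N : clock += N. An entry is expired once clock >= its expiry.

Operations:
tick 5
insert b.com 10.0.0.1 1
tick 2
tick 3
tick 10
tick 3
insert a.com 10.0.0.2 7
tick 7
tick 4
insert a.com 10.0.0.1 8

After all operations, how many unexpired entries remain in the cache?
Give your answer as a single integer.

Answer: 1

Derivation:
Op 1: tick 5 -> clock=5.
Op 2: insert b.com -> 10.0.0.1 (expiry=5+1=6). clock=5
Op 3: tick 2 -> clock=7. purged={b.com}
Op 4: tick 3 -> clock=10.
Op 5: tick 10 -> clock=20.
Op 6: tick 3 -> clock=23.
Op 7: insert a.com -> 10.0.0.2 (expiry=23+7=30). clock=23
Op 8: tick 7 -> clock=30. purged={a.com}
Op 9: tick 4 -> clock=34.
Op 10: insert a.com -> 10.0.0.1 (expiry=34+8=42). clock=34
Final cache (unexpired): {a.com} -> size=1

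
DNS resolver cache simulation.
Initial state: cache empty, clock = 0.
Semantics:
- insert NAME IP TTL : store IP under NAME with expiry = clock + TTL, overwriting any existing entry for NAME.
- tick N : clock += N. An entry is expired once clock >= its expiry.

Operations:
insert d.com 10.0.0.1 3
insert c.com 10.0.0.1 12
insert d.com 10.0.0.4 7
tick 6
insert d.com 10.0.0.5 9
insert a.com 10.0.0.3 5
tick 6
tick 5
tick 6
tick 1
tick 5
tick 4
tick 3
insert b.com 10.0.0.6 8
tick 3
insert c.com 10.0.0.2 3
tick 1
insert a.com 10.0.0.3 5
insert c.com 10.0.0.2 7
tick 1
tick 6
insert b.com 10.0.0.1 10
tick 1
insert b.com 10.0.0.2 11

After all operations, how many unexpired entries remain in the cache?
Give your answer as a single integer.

Op 1: insert d.com -> 10.0.0.1 (expiry=0+3=3). clock=0
Op 2: insert c.com -> 10.0.0.1 (expiry=0+12=12). clock=0
Op 3: insert d.com -> 10.0.0.4 (expiry=0+7=7). clock=0
Op 4: tick 6 -> clock=6.
Op 5: insert d.com -> 10.0.0.5 (expiry=6+9=15). clock=6
Op 6: insert a.com -> 10.0.0.3 (expiry=6+5=11). clock=6
Op 7: tick 6 -> clock=12. purged={a.com,c.com}
Op 8: tick 5 -> clock=17. purged={d.com}
Op 9: tick 6 -> clock=23.
Op 10: tick 1 -> clock=24.
Op 11: tick 5 -> clock=29.
Op 12: tick 4 -> clock=33.
Op 13: tick 3 -> clock=36.
Op 14: insert b.com -> 10.0.0.6 (expiry=36+8=44). clock=36
Op 15: tick 3 -> clock=39.
Op 16: insert c.com -> 10.0.0.2 (expiry=39+3=42). clock=39
Op 17: tick 1 -> clock=40.
Op 18: insert a.com -> 10.0.0.3 (expiry=40+5=45). clock=40
Op 19: insert c.com -> 10.0.0.2 (expiry=40+7=47). clock=40
Op 20: tick 1 -> clock=41.
Op 21: tick 6 -> clock=47. purged={a.com,b.com,c.com}
Op 22: insert b.com -> 10.0.0.1 (expiry=47+10=57). clock=47
Op 23: tick 1 -> clock=48.
Op 24: insert b.com -> 10.0.0.2 (expiry=48+11=59). clock=48
Final cache (unexpired): {b.com} -> size=1

Answer: 1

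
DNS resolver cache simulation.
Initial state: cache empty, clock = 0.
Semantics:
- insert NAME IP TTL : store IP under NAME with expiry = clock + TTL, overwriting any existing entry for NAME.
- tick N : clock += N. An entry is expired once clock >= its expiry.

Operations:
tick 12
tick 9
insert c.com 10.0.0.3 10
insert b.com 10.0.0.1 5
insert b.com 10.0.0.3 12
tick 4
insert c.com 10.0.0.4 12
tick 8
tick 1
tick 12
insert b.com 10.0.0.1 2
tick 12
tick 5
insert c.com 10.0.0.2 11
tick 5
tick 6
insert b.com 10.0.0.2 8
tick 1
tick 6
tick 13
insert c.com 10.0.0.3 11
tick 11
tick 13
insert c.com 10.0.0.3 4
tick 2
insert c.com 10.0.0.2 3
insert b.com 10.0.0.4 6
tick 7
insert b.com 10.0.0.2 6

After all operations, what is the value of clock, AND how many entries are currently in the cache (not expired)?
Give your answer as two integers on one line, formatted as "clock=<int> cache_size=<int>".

Op 1: tick 12 -> clock=12.
Op 2: tick 9 -> clock=21.
Op 3: insert c.com -> 10.0.0.3 (expiry=21+10=31). clock=21
Op 4: insert b.com -> 10.0.0.1 (expiry=21+5=26). clock=21
Op 5: insert b.com -> 10.0.0.3 (expiry=21+12=33). clock=21
Op 6: tick 4 -> clock=25.
Op 7: insert c.com -> 10.0.0.4 (expiry=25+12=37). clock=25
Op 8: tick 8 -> clock=33. purged={b.com}
Op 9: tick 1 -> clock=34.
Op 10: tick 12 -> clock=46. purged={c.com}
Op 11: insert b.com -> 10.0.0.1 (expiry=46+2=48). clock=46
Op 12: tick 12 -> clock=58. purged={b.com}
Op 13: tick 5 -> clock=63.
Op 14: insert c.com -> 10.0.0.2 (expiry=63+11=74). clock=63
Op 15: tick 5 -> clock=68.
Op 16: tick 6 -> clock=74. purged={c.com}
Op 17: insert b.com -> 10.0.0.2 (expiry=74+8=82). clock=74
Op 18: tick 1 -> clock=75.
Op 19: tick 6 -> clock=81.
Op 20: tick 13 -> clock=94. purged={b.com}
Op 21: insert c.com -> 10.0.0.3 (expiry=94+11=105). clock=94
Op 22: tick 11 -> clock=105. purged={c.com}
Op 23: tick 13 -> clock=118.
Op 24: insert c.com -> 10.0.0.3 (expiry=118+4=122). clock=118
Op 25: tick 2 -> clock=120.
Op 26: insert c.com -> 10.0.0.2 (expiry=120+3=123). clock=120
Op 27: insert b.com -> 10.0.0.4 (expiry=120+6=126). clock=120
Op 28: tick 7 -> clock=127. purged={b.com,c.com}
Op 29: insert b.com -> 10.0.0.2 (expiry=127+6=133). clock=127
Final clock = 127
Final cache (unexpired): {b.com} -> size=1

Answer: clock=127 cache_size=1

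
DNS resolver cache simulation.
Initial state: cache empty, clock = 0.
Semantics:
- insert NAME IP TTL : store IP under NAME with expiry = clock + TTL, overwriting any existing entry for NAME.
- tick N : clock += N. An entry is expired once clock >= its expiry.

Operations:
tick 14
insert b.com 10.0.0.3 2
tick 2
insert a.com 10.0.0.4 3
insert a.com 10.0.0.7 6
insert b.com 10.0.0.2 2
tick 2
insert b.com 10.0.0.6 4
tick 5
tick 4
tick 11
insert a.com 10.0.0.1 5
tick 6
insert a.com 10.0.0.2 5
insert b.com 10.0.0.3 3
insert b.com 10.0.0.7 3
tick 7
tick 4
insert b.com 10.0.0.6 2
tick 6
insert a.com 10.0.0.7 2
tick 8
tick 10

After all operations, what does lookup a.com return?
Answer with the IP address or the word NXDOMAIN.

Answer: NXDOMAIN

Derivation:
Op 1: tick 14 -> clock=14.
Op 2: insert b.com -> 10.0.0.3 (expiry=14+2=16). clock=14
Op 3: tick 2 -> clock=16. purged={b.com}
Op 4: insert a.com -> 10.0.0.4 (expiry=16+3=19). clock=16
Op 5: insert a.com -> 10.0.0.7 (expiry=16+6=22). clock=16
Op 6: insert b.com -> 10.0.0.2 (expiry=16+2=18). clock=16
Op 7: tick 2 -> clock=18. purged={b.com}
Op 8: insert b.com -> 10.0.0.6 (expiry=18+4=22). clock=18
Op 9: tick 5 -> clock=23. purged={a.com,b.com}
Op 10: tick 4 -> clock=27.
Op 11: tick 11 -> clock=38.
Op 12: insert a.com -> 10.0.0.1 (expiry=38+5=43). clock=38
Op 13: tick 6 -> clock=44. purged={a.com}
Op 14: insert a.com -> 10.0.0.2 (expiry=44+5=49). clock=44
Op 15: insert b.com -> 10.0.0.3 (expiry=44+3=47). clock=44
Op 16: insert b.com -> 10.0.0.7 (expiry=44+3=47). clock=44
Op 17: tick 7 -> clock=51. purged={a.com,b.com}
Op 18: tick 4 -> clock=55.
Op 19: insert b.com -> 10.0.0.6 (expiry=55+2=57). clock=55
Op 20: tick 6 -> clock=61. purged={b.com}
Op 21: insert a.com -> 10.0.0.7 (expiry=61+2=63). clock=61
Op 22: tick 8 -> clock=69. purged={a.com}
Op 23: tick 10 -> clock=79.
lookup a.com: not in cache (expired or never inserted)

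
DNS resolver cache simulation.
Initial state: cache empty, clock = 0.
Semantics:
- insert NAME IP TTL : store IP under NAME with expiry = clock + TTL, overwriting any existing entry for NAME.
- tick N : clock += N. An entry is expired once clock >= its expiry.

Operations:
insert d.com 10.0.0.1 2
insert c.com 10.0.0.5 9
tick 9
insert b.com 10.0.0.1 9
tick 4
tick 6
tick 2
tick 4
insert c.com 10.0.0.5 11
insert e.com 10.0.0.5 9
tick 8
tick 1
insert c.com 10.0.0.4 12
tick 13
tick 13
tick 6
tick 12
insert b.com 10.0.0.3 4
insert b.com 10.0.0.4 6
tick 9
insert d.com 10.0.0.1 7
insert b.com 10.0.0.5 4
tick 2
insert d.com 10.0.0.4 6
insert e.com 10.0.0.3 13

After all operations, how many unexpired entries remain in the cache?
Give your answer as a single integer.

Op 1: insert d.com -> 10.0.0.1 (expiry=0+2=2). clock=0
Op 2: insert c.com -> 10.0.0.5 (expiry=0+9=9). clock=0
Op 3: tick 9 -> clock=9. purged={c.com,d.com}
Op 4: insert b.com -> 10.0.0.1 (expiry=9+9=18). clock=9
Op 5: tick 4 -> clock=13.
Op 6: tick 6 -> clock=19. purged={b.com}
Op 7: tick 2 -> clock=21.
Op 8: tick 4 -> clock=25.
Op 9: insert c.com -> 10.0.0.5 (expiry=25+11=36). clock=25
Op 10: insert e.com -> 10.0.0.5 (expiry=25+9=34). clock=25
Op 11: tick 8 -> clock=33.
Op 12: tick 1 -> clock=34. purged={e.com}
Op 13: insert c.com -> 10.0.0.4 (expiry=34+12=46). clock=34
Op 14: tick 13 -> clock=47. purged={c.com}
Op 15: tick 13 -> clock=60.
Op 16: tick 6 -> clock=66.
Op 17: tick 12 -> clock=78.
Op 18: insert b.com -> 10.0.0.3 (expiry=78+4=82). clock=78
Op 19: insert b.com -> 10.0.0.4 (expiry=78+6=84). clock=78
Op 20: tick 9 -> clock=87. purged={b.com}
Op 21: insert d.com -> 10.0.0.1 (expiry=87+7=94). clock=87
Op 22: insert b.com -> 10.0.0.5 (expiry=87+4=91). clock=87
Op 23: tick 2 -> clock=89.
Op 24: insert d.com -> 10.0.0.4 (expiry=89+6=95). clock=89
Op 25: insert e.com -> 10.0.0.3 (expiry=89+13=102). clock=89
Final cache (unexpired): {b.com,d.com,e.com} -> size=3

Answer: 3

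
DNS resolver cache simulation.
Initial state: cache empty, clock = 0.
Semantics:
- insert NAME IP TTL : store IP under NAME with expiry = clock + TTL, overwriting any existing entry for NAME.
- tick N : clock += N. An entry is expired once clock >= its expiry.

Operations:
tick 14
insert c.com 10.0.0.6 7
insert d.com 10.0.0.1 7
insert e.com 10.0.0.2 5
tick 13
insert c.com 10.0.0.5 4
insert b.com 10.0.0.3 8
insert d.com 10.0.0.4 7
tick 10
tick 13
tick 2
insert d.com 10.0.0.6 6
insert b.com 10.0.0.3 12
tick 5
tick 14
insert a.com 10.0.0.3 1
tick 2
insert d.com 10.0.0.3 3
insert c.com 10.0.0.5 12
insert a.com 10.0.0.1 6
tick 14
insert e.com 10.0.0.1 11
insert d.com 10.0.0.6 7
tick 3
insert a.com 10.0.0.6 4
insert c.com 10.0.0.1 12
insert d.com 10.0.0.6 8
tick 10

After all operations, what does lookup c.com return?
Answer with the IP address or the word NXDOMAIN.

Answer: 10.0.0.1

Derivation:
Op 1: tick 14 -> clock=14.
Op 2: insert c.com -> 10.0.0.6 (expiry=14+7=21). clock=14
Op 3: insert d.com -> 10.0.0.1 (expiry=14+7=21). clock=14
Op 4: insert e.com -> 10.0.0.2 (expiry=14+5=19). clock=14
Op 5: tick 13 -> clock=27. purged={c.com,d.com,e.com}
Op 6: insert c.com -> 10.0.0.5 (expiry=27+4=31). clock=27
Op 7: insert b.com -> 10.0.0.3 (expiry=27+8=35). clock=27
Op 8: insert d.com -> 10.0.0.4 (expiry=27+7=34). clock=27
Op 9: tick 10 -> clock=37. purged={b.com,c.com,d.com}
Op 10: tick 13 -> clock=50.
Op 11: tick 2 -> clock=52.
Op 12: insert d.com -> 10.0.0.6 (expiry=52+6=58). clock=52
Op 13: insert b.com -> 10.0.0.3 (expiry=52+12=64). clock=52
Op 14: tick 5 -> clock=57.
Op 15: tick 14 -> clock=71. purged={b.com,d.com}
Op 16: insert a.com -> 10.0.0.3 (expiry=71+1=72). clock=71
Op 17: tick 2 -> clock=73. purged={a.com}
Op 18: insert d.com -> 10.0.0.3 (expiry=73+3=76). clock=73
Op 19: insert c.com -> 10.0.0.5 (expiry=73+12=85). clock=73
Op 20: insert a.com -> 10.0.0.1 (expiry=73+6=79). clock=73
Op 21: tick 14 -> clock=87. purged={a.com,c.com,d.com}
Op 22: insert e.com -> 10.0.0.1 (expiry=87+11=98). clock=87
Op 23: insert d.com -> 10.0.0.6 (expiry=87+7=94). clock=87
Op 24: tick 3 -> clock=90.
Op 25: insert a.com -> 10.0.0.6 (expiry=90+4=94). clock=90
Op 26: insert c.com -> 10.0.0.1 (expiry=90+12=102). clock=90
Op 27: insert d.com -> 10.0.0.6 (expiry=90+8=98). clock=90
Op 28: tick 10 -> clock=100. purged={a.com,d.com,e.com}
lookup c.com: present, ip=10.0.0.1 expiry=102 > clock=100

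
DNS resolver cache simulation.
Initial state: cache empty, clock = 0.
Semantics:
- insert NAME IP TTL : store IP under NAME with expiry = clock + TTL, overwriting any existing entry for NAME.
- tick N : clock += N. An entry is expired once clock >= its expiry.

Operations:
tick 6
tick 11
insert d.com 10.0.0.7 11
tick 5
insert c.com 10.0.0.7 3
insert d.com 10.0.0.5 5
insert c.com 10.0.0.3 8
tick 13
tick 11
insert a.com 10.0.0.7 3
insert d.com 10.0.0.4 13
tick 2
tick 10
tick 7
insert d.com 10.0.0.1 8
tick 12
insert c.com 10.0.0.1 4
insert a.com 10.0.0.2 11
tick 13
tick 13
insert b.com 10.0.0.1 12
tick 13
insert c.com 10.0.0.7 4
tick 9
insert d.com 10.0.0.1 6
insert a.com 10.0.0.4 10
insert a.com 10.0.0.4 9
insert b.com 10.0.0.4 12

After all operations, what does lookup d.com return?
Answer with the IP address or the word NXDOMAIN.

Answer: 10.0.0.1

Derivation:
Op 1: tick 6 -> clock=6.
Op 2: tick 11 -> clock=17.
Op 3: insert d.com -> 10.0.0.7 (expiry=17+11=28). clock=17
Op 4: tick 5 -> clock=22.
Op 5: insert c.com -> 10.0.0.7 (expiry=22+3=25). clock=22
Op 6: insert d.com -> 10.0.0.5 (expiry=22+5=27). clock=22
Op 7: insert c.com -> 10.0.0.3 (expiry=22+8=30). clock=22
Op 8: tick 13 -> clock=35. purged={c.com,d.com}
Op 9: tick 11 -> clock=46.
Op 10: insert a.com -> 10.0.0.7 (expiry=46+3=49). clock=46
Op 11: insert d.com -> 10.0.0.4 (expiry=46+13=59). clock=46
Op 12: tick 2 -> clock=48.
Op 13: tick 10 -> clock=58. purged={a.com}
Op 14: tick 7 -> clock=65. purged={d.com}
Op 15: insert d.com -> 10.0.0.1 (expiry=65+8=73). clock=65
Op 16: tick 12 -> clock=77. purged={d.com}
Op 17: insert c.com -> 10.0.0.1 (expiry=77+4=81). clock=77
Op 18: insert a.com -> 10.0.0.2 (expiry=77+11=88). clock=77
Op 19: tick 13 -> clock=90. purged={a.com,c.com}
Op 20: tick 13 -> clock=103.
Op 21: insert b.com -> 10.0.0.1 (expiry=103+12=115). clock=103
Op 22: tick 13 -> clock=116. purged={b.com}
Op 23: insert c.com -> 10.0.0.7 (expiry=116+4=120). clock=116
Op 24: tick 9 -> clock=125. purged={c.com}
Op 25: insert d.com -> 10.0.0.1 (expiry=125+6=131). clock=125
Op 26: insert a.com -> 10.0.0.4 (expiry=125+10=135). clock=125
Op 27: insert a.com -> 10.0.0.4 (expiry=125+9=134). clock=125
Op 28: insert b.com -> 10.0.0.4 (expiry=125+12=137). clock=125
lookup d.com: present, ip=10.0.0.1 expiry=131 > clock=125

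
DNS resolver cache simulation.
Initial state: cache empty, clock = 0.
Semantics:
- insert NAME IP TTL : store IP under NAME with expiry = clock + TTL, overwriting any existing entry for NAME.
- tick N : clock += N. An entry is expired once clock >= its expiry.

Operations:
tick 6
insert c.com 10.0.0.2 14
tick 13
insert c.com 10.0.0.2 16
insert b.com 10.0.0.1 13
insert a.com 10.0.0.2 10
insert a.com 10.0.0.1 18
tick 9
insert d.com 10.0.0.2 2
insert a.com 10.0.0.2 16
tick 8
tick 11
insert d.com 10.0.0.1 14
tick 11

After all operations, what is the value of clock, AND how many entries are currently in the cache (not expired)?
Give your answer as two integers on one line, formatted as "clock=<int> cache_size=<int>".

Op 1: tick 6 -> clock=6.
Op 2: insert c.com -> 10.0.0.2 (expiry=6+14=20). clock=6
Op 3: tick 13 -> clock=19.
Op 4: insert c.com -> 10.0.0.2 (expiry=19+16=35). clock=19
Op 5: insert b.com -> 10.0.0.1 (expiry=19+13=32). clock=19
Op 6: insert a.com -> 10.0.0.2 (expiry=19+10=29). clock=19
Op 7: insert a.com -> 10.0.0.1 (expiry=19+18=37). clock=19
Op 8: tick 9 -> clock=28.
Op 9: insert d.com -> 10.0.0.2 (expiry=28+2=30). clock=28
Op 10: insert a.com -> 10.0.0.2 (expiry=28+16=44). clock=28
Op 11: tick 8 -> clock=36. purged={b.com,c.com,d.com}
Op 12: tick 11 -> clock=47. purged={a.com}
Op 13: insert d.com -> 10.0.0.1 (expiry=47+14=61). clock=47
Op 14: tick 11 -> clock=58.
Final clock = 58
Final cache (unexpired): {d.com} -> size=1

Answer: clock=58 cache_size=1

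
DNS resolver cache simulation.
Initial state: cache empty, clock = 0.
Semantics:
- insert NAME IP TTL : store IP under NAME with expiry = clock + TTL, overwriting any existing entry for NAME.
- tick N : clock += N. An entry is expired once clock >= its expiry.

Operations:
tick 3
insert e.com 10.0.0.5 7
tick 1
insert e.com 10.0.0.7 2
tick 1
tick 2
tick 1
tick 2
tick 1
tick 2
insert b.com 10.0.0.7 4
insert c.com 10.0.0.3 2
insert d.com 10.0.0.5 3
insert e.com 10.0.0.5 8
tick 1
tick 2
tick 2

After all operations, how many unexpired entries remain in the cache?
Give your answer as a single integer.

Answer: 1

Derivation:
Op 1: tick 3 -> clock=3.
Op 2: insert e.com -> 10.0.0.5 (expiry=3+7=10). clock=3
Op 3: tick 1 -> clock=4.
Op 4: insert e.com -> 10.0.0.7 (expiry=4+2=6). clock=4
Op 5: tick 1 -> clock=5.
Op 6: tick 2 -> clock=7. purged={e.com}
Op 7: tick 1 -> clock=8.
Op 8: tick 2 -> clock=10.
Op 9: tick 1 -> clock=11.
Op 10: tick 2 -> clock=13.
Op 11: insert b.com -> 10.0.0.7 (expiry=13+4=17). clock=13
Op 12: insert c.com -> 10.0.0.3 (expiry=13+2=15). clock=13
Op 13: insert d.com -> 10.0.0.5 (expiry=13+3=16). clock=13
Op 14: insert e.com -> 10.0.0.5 (expiry=13+8=21). clock=13
Op 15: tick 1 -> clock=14.
Op 16: tick 2 -> clock=16. purged={c.com,d.com}
Op 17: tick 2 -> clock=18. purged={b.com}
Final cache (unexpired): {e.com} -> size=1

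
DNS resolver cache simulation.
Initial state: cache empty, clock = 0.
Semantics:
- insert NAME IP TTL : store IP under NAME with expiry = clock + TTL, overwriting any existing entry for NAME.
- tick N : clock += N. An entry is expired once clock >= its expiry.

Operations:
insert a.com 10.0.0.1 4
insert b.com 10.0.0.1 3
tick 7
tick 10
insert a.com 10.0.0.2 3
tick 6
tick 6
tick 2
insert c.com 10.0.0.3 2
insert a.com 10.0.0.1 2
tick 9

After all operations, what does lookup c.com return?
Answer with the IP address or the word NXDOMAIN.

Op 1: insert a.com -> 10.0.0.1 (expiry=0+4=4). clock=0
Op 2: insert b.com -> 10.0.0.1 (expiry=0+3=3). clock=0
Op 3: tick 7 -> clock=7. purged={a.com,b.com}
Op 4: tick 10 -> clock=17.
Op 5: insert a.com -> 10.0.0.2 (expiry=17+3=20). clock=17
Op 6: tick 6 -> clock=23. purged={a.com}
Op 7: tick 6 -> clock=29.
Op 8: tick 2 -> clock=31.
Op 9: insert c.com -> 10.0.0.3 (expiry=31+2=33). clock=31
Op 10: insert a.com -> 10.0.0.1 (expiry=31+2=33). clock=31
Op 11: tick 9 -> clock=40. purged={a.com,c.com}
lookup c.com: not in cache (expired or never inserted)

Answer: NXDOMAIN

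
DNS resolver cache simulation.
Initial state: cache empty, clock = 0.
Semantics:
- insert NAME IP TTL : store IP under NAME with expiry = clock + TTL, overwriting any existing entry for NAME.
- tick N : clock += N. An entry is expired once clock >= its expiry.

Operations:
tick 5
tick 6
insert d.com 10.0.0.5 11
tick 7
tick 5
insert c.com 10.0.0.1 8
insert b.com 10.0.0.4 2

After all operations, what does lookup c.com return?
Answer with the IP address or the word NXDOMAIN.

Answer: 10.0.0.1

Derivation:
Op 1: tick 5 -> clock=5.
Op 2: tick 6 -> clock=11.
Op 3: insert d.com -> 10.0.0.5 (expiry=11+11=22). clock=11
Op 4: tick 7 -> clock=18.
Op 5: tick 5 -> clock=23. purged={d.com}
Op 6: insert c.com -> 10.0.0.1 (expiry=23+8=31). clock=23
Op 7: insert b.com -> 10.0.0.4 (expiry=23+2=25). clock=23
lookup c.com: present, ip=10.0.0.1 expiry=31 > clock=23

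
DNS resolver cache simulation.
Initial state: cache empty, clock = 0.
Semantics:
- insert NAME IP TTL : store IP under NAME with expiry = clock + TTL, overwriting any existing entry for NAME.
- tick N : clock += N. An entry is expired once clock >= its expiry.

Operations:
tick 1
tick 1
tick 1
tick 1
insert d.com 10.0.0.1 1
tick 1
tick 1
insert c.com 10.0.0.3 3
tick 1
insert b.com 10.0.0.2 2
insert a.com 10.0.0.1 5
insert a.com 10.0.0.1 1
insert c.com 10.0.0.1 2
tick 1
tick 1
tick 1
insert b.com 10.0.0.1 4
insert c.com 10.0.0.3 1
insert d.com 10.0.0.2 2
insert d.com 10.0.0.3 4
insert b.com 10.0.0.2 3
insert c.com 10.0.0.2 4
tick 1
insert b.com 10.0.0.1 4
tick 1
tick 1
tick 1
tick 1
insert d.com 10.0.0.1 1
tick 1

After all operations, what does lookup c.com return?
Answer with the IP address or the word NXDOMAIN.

Op 1: tick 1 -> clock=1.
Op 2: tick 1 -> clock=2.
Op 3: tick 1 -> clock=3.
Op 4: tick 1 -> clock=4.
Op 5: insert d.com -> 10.0.0.1 (expiry=4+1=5). clock=4
Op 6: tick 1 -> clock=5. purged={d.com}
Op 7: tick 1 -> clock=6.
Op 8: insert c.com -> 10.0.0.3 (expiry=6+3=9). clock=6
Op 9: tick 1 -> clock=7.
Op 10: insert b.com -> 10.0.0.2 (expiry=7+2=9). clock=7
Op 11: insert a.com -> 10.0.0.1 (expiry=7+5=12). clock=7
Op 12: insert a.com -> 10.0.0.1 (expiry=7+1=8). clock=7
Op 13: insert c.com -> 10.0.0.1 (expiry=7+2=9). clock=7
Op 14: tick 1 -> clock=8. purged={a.com}
Op 15: tick 1 -> clock=9. purged={b.com,c.com}
Op 16: tick 1 -> clock=10.
Op 17: insert b.com -> 10.0.0.1 (expiry=10+4=14). clock=10
Op 18: insert c.com -> 10.0.0.3 (expiry=10+1=11). clock=10
Op 19: insert d.com -> 10.0.0.2 (expiry=10+2=12). clock=10
Op 20: insert d.com -> 10.0.0.3 (expiry=10+4=14). clock=10
Op 21: insert b.com -> 10.0.0.2 (expiry=10+3=13). clock=10
Op 22: insert c.com -> 10.0.0.2 (expiry=10+4=14). clock=10
Op 23: tick 1 -> clock=11.
Op 24: insert b.com -> 10.0.0.1 (expiry=11+4=15). clock=11
Op 25: tick 1 -> clock=12.
Op 26: tick 1 -> clock=13.
Op 27: tick 1 -> clock=14. purged={c.com,d.com}
Op 28: tick 1 -> clock=15. purged={b.com}
Op 29: insert d.com -> 10.0.0.1 (expiry=15+1=16). clock=15
Op 30: tick 1 -> clock=16. purged={d.com}
lookup c.com: not in cache (expired or never inserted)

Answer: NXDOMAIN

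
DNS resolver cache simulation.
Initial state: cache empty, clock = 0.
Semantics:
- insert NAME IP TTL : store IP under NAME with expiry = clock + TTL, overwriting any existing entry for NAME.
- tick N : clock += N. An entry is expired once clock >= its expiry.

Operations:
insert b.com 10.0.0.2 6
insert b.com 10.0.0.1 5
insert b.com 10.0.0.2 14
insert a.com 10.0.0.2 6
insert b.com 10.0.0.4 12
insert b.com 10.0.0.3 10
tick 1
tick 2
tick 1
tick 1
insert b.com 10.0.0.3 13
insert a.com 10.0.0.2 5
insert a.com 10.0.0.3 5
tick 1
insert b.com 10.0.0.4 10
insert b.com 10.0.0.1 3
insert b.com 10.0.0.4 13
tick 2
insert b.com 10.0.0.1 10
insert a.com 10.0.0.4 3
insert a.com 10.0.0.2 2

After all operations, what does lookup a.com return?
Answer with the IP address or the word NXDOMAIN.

Answer: 10.0.0.2

Derivation:
Op 1: insert b.com -> 10.0.0.2 (expiry=0+6=6). clock=0
Op 2: insert b.com -> 10.0.0.1 (expiry=0+5=5). clock=0
Op 3: insert b.com -> 10.0.0.2 (expiry=0+14=14). clock=0
Op 4: insert a.com -> 10.0.0.2 (expiry=0+6=6). clock=0
Op 5: insert b.com -> 10.0.0.4 (expiry=0+12=12). clock=0
Op 6: insert b.com -> 10.0.0.3 (expiry=0+10=10). clock=0
Op 7: tick 1 -> clock=1.
Op 8: tick 2 -> clock=3.
Op 9: tick 1 -> clock=4.
Op 10: tick 1 -> clock=5.
Op 11: insert b.com -> 10.0.0.3 (expiry=5+13=18). clock=5
Op 12: insert a.com -> 10.0.0.2 (expiry=5+5=10). clock=5
Op 13: insert a.com -> 10.0.0.3 (expiry=5+5=10). clock=5
Op 14: tick 1 -> clock=6.
Op 15: insert b.com -> 10.0.0.4 (expiry=6+10=16). clock=6
Op 16: insert b.com -> 10.0.0.1 (expiry=6+3=9). clock=6
Op 17: insert b.com -> 10.0.0.4 (expiry=6+13=19). clock=6
Op 18: tick 2 -> clock=8.
Op 19: insert b.com -> 10.0.0.1 (expiry=8+10=18). clock=8
Op 20: insert a.com -> 10.0.0.4 (expiry=8+3=11). clock=8
Op 21: insert a.com -> 10.0.0.2 (expiry=8+2=10). clock=8
lookup a.com: present, ip=10.0.0.2 expiry=10 > clock=8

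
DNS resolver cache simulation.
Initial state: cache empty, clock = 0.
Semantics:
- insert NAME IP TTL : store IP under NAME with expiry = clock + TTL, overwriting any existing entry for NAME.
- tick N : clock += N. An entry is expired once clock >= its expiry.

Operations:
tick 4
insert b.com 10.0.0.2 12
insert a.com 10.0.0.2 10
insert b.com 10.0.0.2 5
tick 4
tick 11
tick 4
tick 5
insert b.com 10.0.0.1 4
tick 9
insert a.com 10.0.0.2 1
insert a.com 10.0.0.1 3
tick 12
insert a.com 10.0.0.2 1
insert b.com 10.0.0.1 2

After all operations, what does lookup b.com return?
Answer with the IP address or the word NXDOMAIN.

Answer: 10.0.0.1

Derivation:
Op 1: tick 4 -> clock=4.
Op 2: insert b.com -> 10.0.0.2 (expiry=4+12=16). clock=4
Op 3: insert a.com -> 10.0.0.2 (expiry=4+10=14). clock=4
Op 4: insert b.com -> 10.0.0.2 (expiry=4+5=9). clock=4
Op 5: tick 4 -> clock=8.
Op 6: tick 11 -> clock=19. purged={a.com,b.com}
Op 7: tick 4 -> clock=23.
Op 8: tick 5 -> clock=28.
Op 9: insert b.com -> 10.0.0.1 (expiry=28+4=32). clock=28
Op 10: tick 9 -> clock=37. purged={b.com}
Op 11: insert a.com -> 10.0.0.2 (expiry=37+1=38). clock=37
Op 12: insert a.com -> 10.0.0.1 (expiry=37+3=40). clock=37
Op 13: tick 12 -> clock=49. purged={a.com}
Op 14: insert a.com -> 10.0.0.2 (expiry=49+1=50). clock=49
Op 15: insert b.com -> 10.0.0.1 (expiry=49+2=51). clock=49
lookup b.com: present, ip=10.0.0.1 expiry=51 > clock=49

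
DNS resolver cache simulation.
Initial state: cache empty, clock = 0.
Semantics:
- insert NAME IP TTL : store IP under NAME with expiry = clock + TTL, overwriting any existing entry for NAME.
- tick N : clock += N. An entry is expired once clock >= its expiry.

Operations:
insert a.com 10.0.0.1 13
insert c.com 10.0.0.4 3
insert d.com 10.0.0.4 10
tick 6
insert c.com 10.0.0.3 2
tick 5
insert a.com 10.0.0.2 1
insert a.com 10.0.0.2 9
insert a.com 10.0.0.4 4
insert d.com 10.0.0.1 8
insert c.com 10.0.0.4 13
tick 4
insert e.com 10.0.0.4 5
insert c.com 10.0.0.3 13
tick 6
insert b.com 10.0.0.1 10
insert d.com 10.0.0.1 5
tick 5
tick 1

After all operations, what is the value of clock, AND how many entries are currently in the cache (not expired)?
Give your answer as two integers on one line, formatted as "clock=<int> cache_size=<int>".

Op 1: insert a.com -> 10.0.0.1 (expiry=0+13=13). clock=0
Op 2: insert c.com -> 10.0.0.4 (expiry=0+3=3). clock=0
Op 3: insert d.com -> 10.0.0.4 (expiry=0+10=10). clock=0
Op 4: tick 6 -> clock=6. purged={c.com}
Op 5: insert c.com -> 10.0.0.3 (expiry=6+2=8). clock=6
Op 6: tick 5 -> clock=11. purged={c.com,d.com}
Op 7: insert a.com -> 10.0.0.2 (expiry=11+1=12). clock=11
Op 8: insert a.com -> 10.0.0.2 (expiry=11+9=20). clock=11
Op 9: insert a.com -> 10.0.0.4 (expiry=11+4=15). clock=11
Op 10: insert d.com -> 10.0.0.1 (expiry=11+8=19). clock=11
Op 11: insert c.com -> 10.0.0.4 (expiry=11+13=24). clock=11
Op 12: tick 4 -> clock=15. purged={a.com}
Op 13: insert e.com -> 10.0.0.4 (expiry=15+5=20). clock=15
Op 14: insert c.com -> 10.0.0.3 (expiry=15+13=28). clock=15
Op 15: tick 6 -> clock=21. purged={d.com,e.com}
Op 16: insert b.com -> 10.0.0.1 (expiry=21+10=31). clock=21
Op 17: insert d.com -> 10.0.0.1 (expiry=21+5=26). clock=21
Op 18: tick 5 -> clock=26. purged={d.com}
Op 19: tick 1 -> clock=27.
Final clock = 27
Final cache (unexpired): {b.com,c.com} -> size=2

Answer: clock=27 cache_size=2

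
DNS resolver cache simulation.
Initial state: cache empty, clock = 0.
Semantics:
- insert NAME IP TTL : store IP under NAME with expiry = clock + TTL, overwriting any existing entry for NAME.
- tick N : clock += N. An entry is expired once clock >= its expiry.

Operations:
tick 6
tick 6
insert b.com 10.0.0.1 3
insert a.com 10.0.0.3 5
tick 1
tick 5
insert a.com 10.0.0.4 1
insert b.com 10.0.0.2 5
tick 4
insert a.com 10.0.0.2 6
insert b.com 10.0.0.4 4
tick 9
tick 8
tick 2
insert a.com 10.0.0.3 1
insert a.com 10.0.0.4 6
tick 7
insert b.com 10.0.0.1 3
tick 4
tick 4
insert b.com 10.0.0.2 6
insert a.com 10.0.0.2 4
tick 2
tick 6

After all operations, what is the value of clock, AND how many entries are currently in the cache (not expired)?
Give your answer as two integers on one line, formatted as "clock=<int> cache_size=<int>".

Op 1: tick 6 -> clock=6.
Op 2: tick 6 -> clock=12.
Op 3: insert b.com -> 10.0.0.1 (expiry=12+3=15). clock=12
Op 4: insert a.com -> 10.0.0.3 (expiry=12+5=17). clock=12
Op 5: tick 1 -> clock=13.
Op 6: tick 5 -> clock=18. purged={a.com,b.com}
Op 7: insert a.com -> 10.0.0.4 (expiry=18+1=19). clock=18
Op 8: insert b.com -> 10.0.0.2 (expiry=18+5=23). clock=18
Op 9: tick 4 -> clock=22. purged={a.com}
Op 10: insert a.com -> 10.0.0.2 (expiry=22+6=28). clock=22
Op 11: insert b.com -> 10.0.0.4 (expiry=22+4=26). clock=22
Op 12: tick 9 -> clock=31. purged={a.com,b.com}
Op 13: tick 8 -> clock=39.
Op 14: tick 2 -> clock=41.
Op 15: insert a.com -> 10.0.0.3 (expiry=41+1=42). clock=41
Op 16: insert a.com -> 10.0.0.4 (expiry=41+6=47). clock=41
Op 17: tick 7 -> clock=48. purged={a.com}
Op 18: insert b.com -> 10.0.0.1 (expiry=48+3=51). clock=48
Op 19: tick 4 -> clock=52. purged={b.com}
Op 20: tick 4 -> clock=56.
Op 21: insert b.com -> 10.0.0.2 (expiry=56+6=62). clock=56
Op 22: insert a.com -> 10.0.0.2 (expiry=56+4=60). clock=56
Op 23: tick 2 -> clock=58.
Op 24: tick 6 -> clock=64. purged={a.com,b.com}
Final clock = 64
Final cache (unexpired): {} -> size=0

Answer: clock=64 cache_size=0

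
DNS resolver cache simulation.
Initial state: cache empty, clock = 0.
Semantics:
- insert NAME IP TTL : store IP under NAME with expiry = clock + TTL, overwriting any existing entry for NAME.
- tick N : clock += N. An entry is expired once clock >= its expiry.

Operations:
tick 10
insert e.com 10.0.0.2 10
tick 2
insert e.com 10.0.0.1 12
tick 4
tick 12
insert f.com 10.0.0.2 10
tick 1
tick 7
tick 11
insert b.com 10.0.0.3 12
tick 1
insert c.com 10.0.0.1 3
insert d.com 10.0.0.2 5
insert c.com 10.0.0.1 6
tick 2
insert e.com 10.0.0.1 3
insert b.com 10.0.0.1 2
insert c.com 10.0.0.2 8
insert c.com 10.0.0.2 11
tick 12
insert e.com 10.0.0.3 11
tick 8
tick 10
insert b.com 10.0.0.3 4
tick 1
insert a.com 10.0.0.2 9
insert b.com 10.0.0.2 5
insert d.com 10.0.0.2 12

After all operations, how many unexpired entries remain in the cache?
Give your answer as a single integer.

Answer: 3

Derivation:
Op 1: tick 10 -> clock=10.
Op 2: insert e.com -> 10.0.0.2 (expiry=10+10=20). clock=10
Op 3: tick 2 -> clock=12.
Op 4: insert e.com -> 10.0.0.1 (expiry=12+12=24). clock=12
Op 5: tick 4 -> clock=16.
Op 6: tick 12 -> clock=28. purged={e.com}
Op 7: insert f.com -> 10.0.0.2 (expiry=28+10=38). clock=28
Op 8: tick 1 -> clock=29.
Op 9: tick 7 -> clock=36.
Op 10: tick 11 -> clock=47. purged={f.com}
Op 11: insert b.com -> 10.0.0.3 (expiry=47+12=59). clock=47
Op 12: tick 1 -> clock=48.
Op 13: insert c.com -> 10.0.0.1 (expiry=48+3=51). clock=48
Op 14: insert d.com -> 10.0.0.2 (expiry=48+5=53). clock=48
Op 15: insert c.com -> 10.0.0.1 (expiry=48+6=54). clock=48
Op 16: tick 2 -> clock=50.
Op 17: insert e.com -> 10.0.0.1 (expiry=50+3=53). clock=50
Op 18: insert b.com -> 10.0.0.1 (expiry=50+2=52). clock=50
Op 19: insert c.com -> 10.0.0.2 (expiry=50+8=58). clock=50
Op 20: insert c.com -> 10.0.0.2 (expiry=50+11=61). clock=50
Op 21: tick 12 -> clock=62. purged={b.com,c.com,d.com,e.com}
Op 22: insert e.com -> 10.0.0.3 (expiry=62+11=73). clock=62
Op 23: tick 8 -> clock=70.
Op 24: tick 10 -> clock=80. purged={e.com}
Op 25: insert b.com -> 10.0.0.3 (expiry=80+4=84). clock=80
Op 26: tick 1 -> clock=81.
Op 27: insert a.com -> 10.0.0.2 (expiry=81+9=90). clock=81
Op 28: insert b.com -> 10.0.0.2 (expiry=81+5=86). clock=81
Op 29: insert d.com -> 10.0.0.2 (expiry=81+12=93). clock=81
Final cache (unexpired): {a.com,b.com,d.com} -> size=3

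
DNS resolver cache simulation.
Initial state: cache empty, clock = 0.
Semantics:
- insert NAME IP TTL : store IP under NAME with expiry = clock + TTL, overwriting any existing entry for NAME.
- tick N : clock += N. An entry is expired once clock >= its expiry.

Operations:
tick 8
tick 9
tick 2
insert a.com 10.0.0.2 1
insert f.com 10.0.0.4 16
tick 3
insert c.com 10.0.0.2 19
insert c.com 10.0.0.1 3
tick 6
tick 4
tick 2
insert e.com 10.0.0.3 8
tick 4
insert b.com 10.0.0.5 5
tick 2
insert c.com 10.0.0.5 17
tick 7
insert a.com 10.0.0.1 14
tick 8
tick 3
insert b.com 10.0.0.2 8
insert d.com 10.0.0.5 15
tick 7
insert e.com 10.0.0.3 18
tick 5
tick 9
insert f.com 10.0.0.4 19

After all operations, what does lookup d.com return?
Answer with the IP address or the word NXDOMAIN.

Op 1: tick 8 -> clock=8.
Op 2: tick 9 -> clock=17.
Op 3: tick 2 -> clock=19.
Op 4: insert a.com -> 10.0.0.2 (expiry=19+1=20). clock=19
Op 5: insert f.com -> 10.0.0.4 (expiry=19+16=35). clock=19
Op 6: tick 3 -> clock=22. purged={a.com}
Op 7: insert c.com -> 10.0.0.2 (expiry=22+19=41). clock=22
Op 8: insert c.com -> 10.0.0.1 (expiry=22+3=25). clock=22
Op 9: tick 6 -> clock=28. purged={c.com}
Op 10: tick 4 -> clock=32.
Op 11: tick 2 -> clock=34.
Op 12: insert e.com -> 10.0.0.3 (expiry=34+8=42). clock=34
Op 13: tick 4 -> clock=38. purged={f.com}
Op 14: insert b.com -> 10.0.0.5 (expiry=38+5=43). clock=38
Op 15: tick 2 -> clock=40.
Op 16: insert c.com -> 10.0.0.5 (expiry=40+17=57). clock=40
Op 17: tick 7 -> clock=47. purged={b.com,e.com}
Op 18: insert a.com -> 10.0.0.1 (expiry=47+14=61). clock=47
Op 19: tick 8 -> clock=55.
Op 20: tick 3 -> clock=58. purged={c.com}
Op 21: insert b.com -> 10.0.0.2 (expiry=58+8=66). clock=58
Op 22: insert d.com -> 10.0.0.5 (expiry=58+15=73). clock=58
Op 23: tick 7 -> clock=65. purged={a.com}
Op 24: insert e.com -> 10.0.0.3 (expiry=65+18=83). clock=65
Op 25: tick 5 -> clock=70. purged={b.com}
Op 26: tick 9 -> clock=79. purged={d.com}
Op 27: insert f.com -> 10.0.0.4 (expiry=79+19=98). clock=79
lookup d.com: not in cache (expired or never inserted)

Answer: NXDOMAIN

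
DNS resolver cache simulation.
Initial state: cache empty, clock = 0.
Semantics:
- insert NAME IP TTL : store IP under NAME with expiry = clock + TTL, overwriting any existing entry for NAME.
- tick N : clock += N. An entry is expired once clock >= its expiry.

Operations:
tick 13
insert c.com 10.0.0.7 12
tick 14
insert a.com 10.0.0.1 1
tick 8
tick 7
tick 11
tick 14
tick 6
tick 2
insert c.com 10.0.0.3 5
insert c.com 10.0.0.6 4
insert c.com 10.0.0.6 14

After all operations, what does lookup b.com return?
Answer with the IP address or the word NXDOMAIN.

Answer: NXDOMAIN

Derivation:
Op 1: tick 13 -> clock=13.
Op 2: insert c.com -> 10.0.0.7 (expiry=13+12=25). clock=13
Op 3: tick 14 -> clock=27. purged={c.com}
Op 4: insert a.com -> 10.0.0.1 (expiry=27+1=28). clock=27
Op 5: tick 8 -> clock=35. purged={a.com}
Op 6: tick 7 -> clock=42.
Op 7: tick 11 -> clock=53.
Op 8: tick 14 -> clock=67.
Op 9: tick 6 -> clock=73.
Op 10: tick 2 -> clock=75.
Op 11: insert c.com -> 10.0.0.3 (expiry=75+5=80). clock=75
Op 12: insert c.com -> 10.0.0.6 (expiry=75+4=79). clock=75
Op 13: insert c.com -> 10.0.0.6 (expiry=75+14=89). clock=75
lookup b.com: not in cache (expired or never inserted)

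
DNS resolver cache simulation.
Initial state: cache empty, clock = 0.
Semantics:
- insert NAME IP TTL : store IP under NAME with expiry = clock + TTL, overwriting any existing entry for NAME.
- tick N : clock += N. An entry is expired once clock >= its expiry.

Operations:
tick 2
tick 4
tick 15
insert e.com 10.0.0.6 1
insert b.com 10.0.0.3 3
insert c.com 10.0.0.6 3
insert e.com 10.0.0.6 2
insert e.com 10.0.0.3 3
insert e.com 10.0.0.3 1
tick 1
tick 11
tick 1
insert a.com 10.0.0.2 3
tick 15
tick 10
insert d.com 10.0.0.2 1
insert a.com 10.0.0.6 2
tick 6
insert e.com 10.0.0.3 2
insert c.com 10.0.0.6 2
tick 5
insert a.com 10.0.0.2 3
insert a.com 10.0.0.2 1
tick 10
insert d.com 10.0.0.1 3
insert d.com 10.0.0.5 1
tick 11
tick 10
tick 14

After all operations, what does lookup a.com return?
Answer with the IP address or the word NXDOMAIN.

Op 1: tick 2 -> clock=2.
Op 2: tick 4 -> clock=6.
Op 3: tick 15 -> clock=21.
Op 4: insert e.com -> 10.0.0.6 (expiry=21+1=22). clock=21
Op 5: insert b.com -> 10.0.0.3 (expiry=21+3=24). clock=21
Op 6: insert c.com -> 10.0.0.6 (expiry=21+3=24). clock=21
Op 7: insert e.com -> 10.0.0.6 (expiry=21+2=23). clock=21
Op 8: insert e.com -> 10.0.0.3 (expiry=21+3=24). clock=21
Op 9: insert e.com -> 10.0.0.3 (expiry=21+1=22). clock=21
Op 10: tick 1 -> clock=22. purged={e.com}
Op 11: tick 11 -> clock=33. purged={b.com,c.com}
Op 12: tick 1 -> clock=34.
Op 13: insert a.com -> 10.0.0.2 (expiry=34+3=37). clock=34
Op 14: tick 15 -> clock=49. purged={a.com}
Op 15: tick 10 -> clock=59.
Op 16: insert d.com -> 10.0.0.2 (expiry=59+1=60). clock=59
Op 17: insert a.com -> 10.0.0.6 (expiry=59+2=61). clock=59
Op 18: tick 6 -> clock=65. purged={a.com,d.com}
Op 19: insert e.com -> 10.0.0.3 (expiry=65+2=67). clock=65
Op 20: insert c.com -> 10.0.0.6 (expiry=65+2=67). clock=65
Op 21: tick 5 -> clock=70. purged={c.com,e.com}
Op 22: insert a.com -> 10.0.0.2 (expiry=70+3=73). clock=70
Op 23: insert a.com -> 10.0.0.2 (expiry=70+1=71). clock=70
Op 24: tick 10 -> clock=80. purged={a.com}
Op 25: insert d.com -> 10.0.0.1 (expiry=80+3=83). clock=80
Op 26: insert d.com -> 10.0.0.5 (expiry=80+1=81). clock=80
Op 27: tick 11 -> clock=91. purged={d.com}
Op 28: tick 10 -> clock=101.
Op 29: tick 14 -> clock=115.
lookup a.com: not in cache (expired or never inserted)

Answer: NXDOMAIN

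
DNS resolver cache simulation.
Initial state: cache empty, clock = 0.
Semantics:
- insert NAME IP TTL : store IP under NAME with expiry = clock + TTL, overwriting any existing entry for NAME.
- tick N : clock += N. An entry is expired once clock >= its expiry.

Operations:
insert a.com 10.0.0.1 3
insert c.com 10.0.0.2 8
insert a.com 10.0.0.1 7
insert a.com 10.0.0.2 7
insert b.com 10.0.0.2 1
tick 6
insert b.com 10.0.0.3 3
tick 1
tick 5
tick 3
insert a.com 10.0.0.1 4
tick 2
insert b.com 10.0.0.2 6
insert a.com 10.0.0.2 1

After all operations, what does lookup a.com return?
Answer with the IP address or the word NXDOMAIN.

Answer: 10.0.0.2

Derivation:
Op 1: insert a.com -> 10.0.0.1 (expiry=0+3=3). clock=0
Op 2: insert c.com -> 10.0.0.2 (expiry=0+8=8). clock=0
Op 3: insert a.com -> 10.0.0.1 (expiry=0+7=7). clock=0
Op 4: insert a.com -> 10.0.0.2 (expiry=0+7=7). clock=0
Op 5: insert b.com -> 10.0.0.2 (expiry=0+1=1). clock=0
Op 6: tick 6 -> clock=6. purged={b.com}
Op 7: insert b.com -> 10.0.0.3 (expiry=6+3=9). clock=6
Op 8: tick 1 -> clock=7. purged={a.com}
Op 9: tick 5 -> clock=12. purged={b.com,c.com}
Op 10: tick 3 -> clock=15.
Op 11: insert a.com -> 10.0.0.1 (expiry=15+4=19). clock=15
Op 12: tick 2 -> clock=17.
Op 13: insert b.com -> 10.0.0.2 (expiry=17+6=23). clock=17
Op 14: insert a.com -> 10.0.0.2 (expiry=17+1=18). clock=17
lookup a.com: present, ip=10.0.0.2 expiry=18 > clock=17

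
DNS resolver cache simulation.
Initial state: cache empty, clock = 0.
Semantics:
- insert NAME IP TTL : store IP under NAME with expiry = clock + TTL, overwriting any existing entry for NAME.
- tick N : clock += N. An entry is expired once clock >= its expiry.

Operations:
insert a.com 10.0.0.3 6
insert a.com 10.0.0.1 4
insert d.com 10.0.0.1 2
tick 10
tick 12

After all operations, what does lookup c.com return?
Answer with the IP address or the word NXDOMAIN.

Op 1: insert a.com -> 10.0.0.3 (expiry=0+6=6). clock=0
Op 2: insert a.com -> 10.0.0.1 (expiry=0+4=4). clock=0
Op 3: insert d.com -> 10.0.0.1 (expiry=0+2=2). clock=0
Op 4: tick 10 -> clock=10. purged={a.com,d.com}
Op 5: tick 12 -> clock=22.
lookup c.com: not in cache (expired or never inserted)

Answer: NXDOMAIN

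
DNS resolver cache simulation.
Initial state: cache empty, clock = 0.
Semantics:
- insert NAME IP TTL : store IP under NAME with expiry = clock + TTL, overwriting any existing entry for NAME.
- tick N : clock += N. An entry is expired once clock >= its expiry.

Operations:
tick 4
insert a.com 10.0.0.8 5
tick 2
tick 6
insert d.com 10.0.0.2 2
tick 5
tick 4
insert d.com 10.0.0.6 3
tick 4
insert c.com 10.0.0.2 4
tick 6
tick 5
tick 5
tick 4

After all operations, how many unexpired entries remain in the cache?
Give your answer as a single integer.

Answer: 0

Derivation:
Op 1: tick 4 -> clock=4.
Op 2: insert a.com -> 10.0.0.8 (expiry=4+5=9). clock=4
Op 3: tick 2 -> clock=6.
Op 4: tick 6 -> clock=12. purged={a.com}
Op 5: insert d.com -> 10.0.0.2 (expiry=12+2=14). clock=12
Op 6: tick 5 -> clock=17. purged={d.com}
Op 7: tick 4 -> clock=21.
Op 8: insert d.com -> 10.0.0.6 (expiry=21+3=24). clock=21
Op 9: tick 4 -> clock=25. purged={d.com}
Op 10: insert c.com -> 10.0.0.2 (expiry=25+4=29). clock=25
Op 11: tick 6 -> clock=31. purged={c.com}
Op 12: tick 5 -> clock=36.
Op 13: tick 5 -> clock=41.
Op 14: tick 4 -> clock=45.
Final cache (unexpired): {} -> size=0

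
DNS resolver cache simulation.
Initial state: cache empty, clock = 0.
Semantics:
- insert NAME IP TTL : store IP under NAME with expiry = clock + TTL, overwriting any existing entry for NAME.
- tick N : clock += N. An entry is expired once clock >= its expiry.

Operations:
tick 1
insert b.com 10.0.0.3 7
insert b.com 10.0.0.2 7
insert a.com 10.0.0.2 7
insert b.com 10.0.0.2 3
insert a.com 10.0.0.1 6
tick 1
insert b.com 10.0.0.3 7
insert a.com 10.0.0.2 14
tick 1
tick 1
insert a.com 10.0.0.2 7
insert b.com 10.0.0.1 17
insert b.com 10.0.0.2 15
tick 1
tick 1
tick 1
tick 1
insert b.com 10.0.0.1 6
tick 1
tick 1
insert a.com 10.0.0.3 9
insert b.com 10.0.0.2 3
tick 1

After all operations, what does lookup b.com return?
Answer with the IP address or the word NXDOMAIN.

Op 1: tick 1 -> clock=1.
Op 2: insert b.com -> 10.0.0.3 (expiry=1+7=8). clock=1
Op 3: insert b.com -> 10.0.0.2 (expiry=1+7=8). clock=1
Op 4: insert a.com -> 10.0.0.2 (expiry=1+7=8). clock=1
Op 5: insert b.com -> 10.0.0.2 (expiry=1+3=4). clock=1
Op 6: insert a.com -> 10.0.0.1 (expiry=1+6=7). clock=1
Op 7: tick 1 -> clock=2.
Op 8: insert b.com -> 10.0.0.3 (expiry=2+7=9). clock=2
Op 9: insert a.com -> 10.0.0.2 (expiry=2+14=16). clock=2
Op 10: tick 1 -> clock=3.
Op 11: tick 1 -> clock=4.
Op 12: insert a.com -> 10.0.0.2 (expiry=4+7=11). clock=4
Op 13: insert b.com -> 10.0.0.1 (expiry=4+17=21). clock=4
Op 14: insert b.com -> 10.0.0.2 (expiry=4+15=19). clock=4
Op 15: tick 1 -> clock=5.
Op 16: tick 1 -> clock=6.
Op 17: tick 1 -> clock=7.
Op 18: tick 1 -> clock=8.
Op 19: insert b.com -> 10.0.0.1 (expiry=8+6=14). clock=8
Op 20: tick 1 -> clock=9.
Op 21: tick 1 -> clock=10.
Op 22: insert a.com -> 10.0.0.3 (expiry=10+9=19). clock=10
Op 23: insert b.com -> 10.0.0.2 (expiry=10+3=13). clock=10
Op 24: tick 1 -> clock=11.
lookup b.com: present, ip=10.0.0.2 expiry=13 > clock=11

Answer: 10.0.0.2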